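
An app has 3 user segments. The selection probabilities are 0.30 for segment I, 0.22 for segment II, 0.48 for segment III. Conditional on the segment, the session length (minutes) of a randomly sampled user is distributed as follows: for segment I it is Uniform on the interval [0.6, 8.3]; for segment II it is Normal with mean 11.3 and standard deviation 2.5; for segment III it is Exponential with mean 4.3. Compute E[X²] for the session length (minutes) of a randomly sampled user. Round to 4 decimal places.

For each component E[X²] = Var + (mean)², giving I: 24.7433; II: 133.94; III: 36.98.
Overall E[X²] = 0.3·24.7433 + 0.22·133.94 + 0.48·36.98 = 54.6402.

54.6402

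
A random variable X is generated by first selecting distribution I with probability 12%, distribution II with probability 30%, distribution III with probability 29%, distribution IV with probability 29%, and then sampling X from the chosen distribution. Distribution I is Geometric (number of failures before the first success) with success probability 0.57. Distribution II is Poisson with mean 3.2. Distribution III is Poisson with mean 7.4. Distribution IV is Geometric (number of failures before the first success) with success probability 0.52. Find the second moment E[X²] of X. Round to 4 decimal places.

For each component E[X²] = Var + (mean)², giving I: 1.89258; II: 13.44; III: 62.16; IV: 2.62722.
Overall E[X²] = 0.12·1.89258 + 0.3·13.44 + 0.29·62.16 + 0.29·2.62722 = 23.0474.

23.0474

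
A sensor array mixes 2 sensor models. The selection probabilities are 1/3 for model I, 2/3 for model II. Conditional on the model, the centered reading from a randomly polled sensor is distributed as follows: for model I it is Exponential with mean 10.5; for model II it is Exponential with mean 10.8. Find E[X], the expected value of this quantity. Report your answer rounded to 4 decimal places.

Component means — I: 10.5; II: 10.8.
E[X] = 0.333333·10.5 + 0.666667·10.8 = 10.7.

10.7000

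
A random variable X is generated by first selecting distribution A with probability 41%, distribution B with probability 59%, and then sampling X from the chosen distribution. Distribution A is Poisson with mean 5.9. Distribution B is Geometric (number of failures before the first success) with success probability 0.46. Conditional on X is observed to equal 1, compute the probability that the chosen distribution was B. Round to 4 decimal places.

0.9567

Likelihoods P(X=1 | ·): A: 0.0161627; B: 0.2484.
Posterior ∝ prior × likelihood. Numerator for B: 0.59·0.2484 = 0.146556.
Normalizing constant: 0.41·0.0161627 + 0.59·0.2484 = 0.153183.
P(B | observation) = 0.146556 / 0.153183 = 0.95674.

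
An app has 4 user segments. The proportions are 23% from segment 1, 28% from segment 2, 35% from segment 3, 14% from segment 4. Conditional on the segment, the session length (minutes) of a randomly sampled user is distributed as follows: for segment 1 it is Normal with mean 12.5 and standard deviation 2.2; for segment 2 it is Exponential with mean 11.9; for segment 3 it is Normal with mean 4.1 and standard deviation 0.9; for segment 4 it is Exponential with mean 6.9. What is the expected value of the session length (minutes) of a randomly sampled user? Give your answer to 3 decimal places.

8.608

Component means — 1: 12.5; 2: 11.9; 3: 4.1; 4: 6.9.
E[X] = 0.23·12.5 + 0.28·11.9 + 0.35·4.1 + 0.14·6.9 = 8.608.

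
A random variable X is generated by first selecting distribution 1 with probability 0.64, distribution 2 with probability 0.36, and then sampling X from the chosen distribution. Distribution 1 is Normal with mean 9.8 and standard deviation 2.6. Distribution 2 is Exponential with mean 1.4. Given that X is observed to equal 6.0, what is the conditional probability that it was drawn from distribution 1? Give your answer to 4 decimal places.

0.9051

Likelihoods f(6.0 | ·): 1: 0.0527339; 2: 0.00983128.
Posterior ∝ prior × likelihood. Numerator for 1: 0.64·0.0527339 = 0.0337497.
Normalizing constant: 0.64·0.0527339 + 0.36·0.00983128 = 0.0372889.
P(1 | observation) = 0.0337497 / 0.0372889 = 0.905086.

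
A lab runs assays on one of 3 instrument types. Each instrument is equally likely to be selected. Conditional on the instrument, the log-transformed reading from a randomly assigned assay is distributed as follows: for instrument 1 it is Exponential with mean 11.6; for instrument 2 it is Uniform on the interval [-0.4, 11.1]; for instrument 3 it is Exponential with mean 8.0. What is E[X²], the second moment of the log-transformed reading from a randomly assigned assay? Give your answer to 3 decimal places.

145.588

For each component E[X²] = Var + (mean)², giving 1: 269.12; 2: 39.6433; 3: 128.
Overall E[X²] = 0.333333·269.12 + 0.333333·39.6433 + 0.333333·128 = 145.588.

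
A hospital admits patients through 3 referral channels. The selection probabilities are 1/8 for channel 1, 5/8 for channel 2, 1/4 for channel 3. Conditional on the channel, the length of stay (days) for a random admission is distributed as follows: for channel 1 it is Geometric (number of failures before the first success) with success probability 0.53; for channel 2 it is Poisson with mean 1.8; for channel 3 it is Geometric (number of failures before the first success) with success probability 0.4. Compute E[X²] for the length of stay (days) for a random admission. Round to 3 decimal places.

For each component E[X²] = Var + (mean)², giving 1: 2.45959; 2: 5.04; 3: 6.
Overall E[X²] = 0.125·2.45959 + 0.625·5.04 + 0.25·6 = 4.95745.

4.957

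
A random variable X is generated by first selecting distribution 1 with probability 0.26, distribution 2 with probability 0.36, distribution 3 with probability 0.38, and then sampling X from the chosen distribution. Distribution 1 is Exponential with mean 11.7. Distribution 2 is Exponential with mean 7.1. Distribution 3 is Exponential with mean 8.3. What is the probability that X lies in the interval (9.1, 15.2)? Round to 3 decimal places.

0.172

Conditional on each component, P(9.1 < X < 15.2): 1: 0.186661; 2: 0.160012; 3: 0.173875.
By total probability, P(9.1 < X < 15.2) = 0.26·0.186661 + 0.36·0.160012 + 0.38·0.173875 = 0.172209.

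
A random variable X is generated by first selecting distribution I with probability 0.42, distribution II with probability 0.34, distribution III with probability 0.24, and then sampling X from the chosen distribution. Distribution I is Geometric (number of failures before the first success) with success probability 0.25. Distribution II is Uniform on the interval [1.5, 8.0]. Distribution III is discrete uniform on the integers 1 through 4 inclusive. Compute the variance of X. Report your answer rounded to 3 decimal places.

Per component, I: μ=3, E[X²]=21; II: μ=4.75, E[X²]=26.0833; III: μ=2.5, E[X²]=7.5.
E[X] = 0.42·3 + 0.34·4.75 + 0.24·2.5 = 3.475.
E[X²] = 0.42·21 + 0.34·26.0833 + 0.24·7.5 = 19.4883.
Var(X) = E[X²] − (E[X])² = 19.4883 − 12.0756 = 7.41271.

7.413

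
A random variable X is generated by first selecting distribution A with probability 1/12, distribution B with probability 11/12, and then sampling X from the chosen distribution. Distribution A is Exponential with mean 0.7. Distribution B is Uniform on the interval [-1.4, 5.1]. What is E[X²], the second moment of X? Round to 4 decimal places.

For each component E[X²] = Var + (mean)², giving A: 0.98; B: 6.94333.
Overall E[X²] = 0.0833333·0.98 + 0.916667·6.94333 = 6.44639.

6.4464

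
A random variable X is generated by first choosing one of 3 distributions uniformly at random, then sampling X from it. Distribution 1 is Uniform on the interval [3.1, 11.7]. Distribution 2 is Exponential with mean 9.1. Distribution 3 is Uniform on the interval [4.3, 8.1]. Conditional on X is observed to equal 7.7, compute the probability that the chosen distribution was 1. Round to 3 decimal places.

Likelihoods f(7.7 | ·): 1: 0.116279; 2: 0.0471497; 3: 0.263158.
Posterior ∝ prior × likelihood. Numerator for 1: 0.333333·0.116279 = 0.0387597.
Normalizing constant: 0.333333·0.116279 + 0.333333·0.0471497 + 0.333333·0.263158 = 0.142196.
P(1 | observation) = 0.0387597 / 0.142196 = 0.27258.

0.273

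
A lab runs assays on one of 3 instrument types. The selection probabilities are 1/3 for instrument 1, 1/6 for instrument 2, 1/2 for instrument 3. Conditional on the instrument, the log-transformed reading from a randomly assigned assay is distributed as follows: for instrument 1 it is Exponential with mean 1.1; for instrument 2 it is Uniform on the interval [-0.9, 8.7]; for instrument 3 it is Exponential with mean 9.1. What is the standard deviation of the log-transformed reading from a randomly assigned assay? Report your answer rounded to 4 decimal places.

7.5129

Per component, 1: μ=1.1, E[X²]=2.42; 2: μ=3.9, E[X²]=22.89; 3: μ=9.1, E[X²]=165.62.
E[X] = 0.333333·1.1 + 0.166667·3.9 + 0.5·9.1 = 5.56667.
E[X²] = 0.333333·2.42 + 0.166667·22.89 + 0.5·165.62 = 87.4317.
Var(X) = E[X²] − (E[X])² = 87.4317 − 30.9878 = 56.4439.
SD(X) = √56.4439 = 7.51291.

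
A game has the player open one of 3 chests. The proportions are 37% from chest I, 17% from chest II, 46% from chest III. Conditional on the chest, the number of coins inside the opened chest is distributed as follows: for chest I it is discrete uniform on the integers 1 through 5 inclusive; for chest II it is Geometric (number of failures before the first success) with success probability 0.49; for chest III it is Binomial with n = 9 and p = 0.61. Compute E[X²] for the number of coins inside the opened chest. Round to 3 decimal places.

19.465

For each component E[X²] = Var + (mean)², giving I: 11; II: 3.20741; III: 32.2812.
Overall E[X²] = 0.37·11 + 0.17·3.20741 + 0.46·32.2812 = 19.4646.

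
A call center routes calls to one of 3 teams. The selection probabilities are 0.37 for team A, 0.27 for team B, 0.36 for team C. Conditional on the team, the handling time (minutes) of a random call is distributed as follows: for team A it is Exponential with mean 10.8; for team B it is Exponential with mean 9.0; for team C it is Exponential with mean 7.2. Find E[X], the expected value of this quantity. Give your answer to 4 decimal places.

9.0180

Component means — A: 10.8; B: 9; C: 7.2.
E[X] = 0.37·10.8 + 0.27·9 + 0.36·7.2 = 9.018.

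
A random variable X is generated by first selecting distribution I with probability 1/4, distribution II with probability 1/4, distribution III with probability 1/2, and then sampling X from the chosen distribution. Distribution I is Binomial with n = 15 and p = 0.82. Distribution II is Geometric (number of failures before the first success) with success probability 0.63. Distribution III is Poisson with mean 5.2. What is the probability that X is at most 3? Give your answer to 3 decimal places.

Conditional on each component, P(X ≤ 3): I: 3.05386e-07; II: 0.981258; III: 0.238065.
By total probability, P(X ≤ 3) = 0.25·3.05386e-07 + 0.25·0.981258 + 0.5·0.238065 = 0.364347.

0.364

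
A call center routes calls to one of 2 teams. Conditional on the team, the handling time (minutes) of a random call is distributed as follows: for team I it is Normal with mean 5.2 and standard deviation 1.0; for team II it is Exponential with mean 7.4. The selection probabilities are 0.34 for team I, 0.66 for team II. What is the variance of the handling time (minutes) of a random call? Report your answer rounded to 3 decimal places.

37.568

Per component, I: μ=5.2, E[X²]=28.04; II: μ=7.4, E[X²]=109.52.
E[X] = 0.34·5.2 + 0.66·7.4 = 6.652.
E[X²] = 0.34·28.04 + 0.66·109.52 = 81.8168.
Var(X) = E[X²] − (E[X])² = 81.8168 − 44.2491 = 37.5677.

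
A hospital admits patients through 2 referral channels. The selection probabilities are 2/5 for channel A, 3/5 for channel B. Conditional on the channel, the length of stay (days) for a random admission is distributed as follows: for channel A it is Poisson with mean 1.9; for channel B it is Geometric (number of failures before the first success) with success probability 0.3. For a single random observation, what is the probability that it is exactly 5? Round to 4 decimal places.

0.0426

Conditional on each channel, P(X = 5): A: 0.0308622; B: 0.050421.
By total probability, P(X = 5) = 0.4·0.0308622 + 0.6·0.050421 = 0.0425975.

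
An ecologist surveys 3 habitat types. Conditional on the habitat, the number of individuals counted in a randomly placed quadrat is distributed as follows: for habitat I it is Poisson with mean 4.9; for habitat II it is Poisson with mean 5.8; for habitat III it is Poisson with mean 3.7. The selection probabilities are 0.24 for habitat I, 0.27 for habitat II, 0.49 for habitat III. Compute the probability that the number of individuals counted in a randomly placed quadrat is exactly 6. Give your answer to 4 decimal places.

Conditional on each habitat, P(X = 6): I: 0.143153; II: 0.160076; III: 0.0881025.
By total probability, P(X = 6) = 0.24·0.143153 + 0.27·0.160076 + 0.49·0.0881025 = 0.120748.

0.1207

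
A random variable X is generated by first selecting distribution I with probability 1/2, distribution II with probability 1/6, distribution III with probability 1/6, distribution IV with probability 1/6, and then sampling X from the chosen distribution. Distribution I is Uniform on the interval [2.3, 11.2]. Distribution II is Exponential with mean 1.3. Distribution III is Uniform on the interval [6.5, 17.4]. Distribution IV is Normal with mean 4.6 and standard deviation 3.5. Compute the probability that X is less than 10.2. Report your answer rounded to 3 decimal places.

Conditional on each component, P(X < 10.2): I: 0.88764; II: 0.999609; III: 0.33945; IV: 0.945201.
By total probability, P(X < 10.2) = 0.5·0.88764 + 0.166667·0.999609 + 0.166667·0.33945 + 0.166667·0.945201 = 0.82453.

0.825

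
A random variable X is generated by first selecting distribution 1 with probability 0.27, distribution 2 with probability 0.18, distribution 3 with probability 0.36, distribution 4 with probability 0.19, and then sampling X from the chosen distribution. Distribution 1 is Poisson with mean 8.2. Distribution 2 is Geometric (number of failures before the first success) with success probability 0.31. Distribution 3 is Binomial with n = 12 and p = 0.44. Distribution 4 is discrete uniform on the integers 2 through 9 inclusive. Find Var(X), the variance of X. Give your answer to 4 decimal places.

9.4801

Per component, 1: μ=8.2, E[X²]=75.44; 2: μ=2.22581, E[X²]=12.1342; 3: μ=5.28, E[X²]=30.8352; 4: μ=5.5, E[X²]=35.5.
E[X] = 0.27·8.2 + 0.18·2.22581 + 0.36·5.28 + 0.19·5.5 = 5.56045.
E[X²] = 0.27·75.44 + 0.18·12.1342 + 0.36·30.8352 + 0.19·35.5 = 40.3986.
Var(X) = E[X²] − (E[X])² = 40.3986 − 30.9186 = 9.48008.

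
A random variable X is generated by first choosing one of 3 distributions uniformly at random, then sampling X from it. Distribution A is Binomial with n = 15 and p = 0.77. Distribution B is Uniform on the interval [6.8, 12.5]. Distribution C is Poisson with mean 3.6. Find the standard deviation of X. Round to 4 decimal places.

Per component, A: μ=11.55, E[X²]=136.059; B: μ=9.65, E[X²]=95.83; C: μ=3.6, E[X²]=16.56.
E[X] = 0.333333·11.55 + 0.333333·9.65 + 0.333333·3.6 = 8.26667.
E[X²] = 0.333333·136.059 + 0.333333·95.83 + 0.333333·16.56 = 82.8163.
Var(X) = E[X²] − (E[X])² = 82.8163 − 68.3378 = 14.4786.
SD(X) = √14.4786 = 3.80507.

3.8051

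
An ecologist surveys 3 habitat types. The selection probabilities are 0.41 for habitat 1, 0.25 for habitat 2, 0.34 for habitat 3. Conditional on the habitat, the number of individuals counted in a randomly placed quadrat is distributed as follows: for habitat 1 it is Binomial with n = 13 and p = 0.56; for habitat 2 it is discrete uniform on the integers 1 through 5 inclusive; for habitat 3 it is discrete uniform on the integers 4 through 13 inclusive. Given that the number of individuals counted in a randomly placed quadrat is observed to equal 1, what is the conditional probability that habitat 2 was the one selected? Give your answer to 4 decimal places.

Likelihoods P(X=1 | ·): 1: 0.000383322; 2: 0.2; 3: 0.
Posterior ∝ prior × likelihood. Numerator for 2: 0.25·0.2 = 0.05.
Normalizing constant: 0.41·0.000383322 + 0.25·0.2 + 0.34·0 = 0.0501572.
P(2 | observation) = 0.05 / 0.0501572 = 0.996867.

0.9969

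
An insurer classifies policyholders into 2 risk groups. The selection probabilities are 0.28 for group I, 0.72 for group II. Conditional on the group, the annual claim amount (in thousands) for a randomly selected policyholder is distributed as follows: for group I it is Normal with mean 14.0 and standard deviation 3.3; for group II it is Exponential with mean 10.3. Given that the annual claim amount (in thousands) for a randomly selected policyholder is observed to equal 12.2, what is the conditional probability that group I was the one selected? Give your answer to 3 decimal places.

Likelihoods f(12.2 | ·): I: 0.104181; II: 0.0297.
Posterior ∝ prior × likelihood. Numerator for I: 0.28·0.104181 = 0.0291708.
Normalizing constant: 0.28·0.104181 + 0.72·0.0297 = 0.0505548.
P(I | observation) = 0.0291708 / 0.0505548 = 0.577014.

0.577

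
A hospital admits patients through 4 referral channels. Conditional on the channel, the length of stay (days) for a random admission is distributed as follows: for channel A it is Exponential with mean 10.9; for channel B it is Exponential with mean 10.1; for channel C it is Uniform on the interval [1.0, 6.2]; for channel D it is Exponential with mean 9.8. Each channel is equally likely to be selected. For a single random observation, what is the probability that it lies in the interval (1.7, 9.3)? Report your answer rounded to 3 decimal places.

Conditional on each channel, P(1.7 < X < 9.3): A: 0.429546; B: 0.446883; C: 0.865385; D: 0.453607.
By total probability, P(1.7 < X < 9.3) = 0.25·0.429546 + 0.25·0.446883 + 0.25·0.865385 + 0.25·0.453607 = 0.548855.

0.549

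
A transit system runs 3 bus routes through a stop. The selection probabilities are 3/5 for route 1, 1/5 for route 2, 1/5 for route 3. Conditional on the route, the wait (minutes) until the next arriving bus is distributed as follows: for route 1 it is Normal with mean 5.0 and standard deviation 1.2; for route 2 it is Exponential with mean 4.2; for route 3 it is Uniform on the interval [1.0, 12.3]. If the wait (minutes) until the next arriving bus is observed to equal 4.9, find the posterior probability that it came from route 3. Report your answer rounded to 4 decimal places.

Likelihoods f(4.9 | ·): 1: 0.3313; 2: 0.0741436; 3: 0.0884956.
Posterior ∝ prior × likelihood. Numerator for 3: 0.2·0.0884956 = 0.0176991.
Normalizing constant: 0.6·0.3313 + 0.2·0.0741436 + 0.2·0.0884956 = 0.231308.
P(3 | observation) = 0.0176991 / 0.231308 = 0.0765177.

0.0765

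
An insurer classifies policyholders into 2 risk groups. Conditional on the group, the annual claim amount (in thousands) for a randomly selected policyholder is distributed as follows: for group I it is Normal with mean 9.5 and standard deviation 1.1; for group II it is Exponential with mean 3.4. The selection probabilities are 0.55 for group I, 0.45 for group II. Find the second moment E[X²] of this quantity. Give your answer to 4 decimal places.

60.7070

For each component E[X²] = Var + (mean)², giving I: 91.46; II: 23.12.
Overall E[X²] = 0.55·91.46 + 0.45·23.12 = 60.707.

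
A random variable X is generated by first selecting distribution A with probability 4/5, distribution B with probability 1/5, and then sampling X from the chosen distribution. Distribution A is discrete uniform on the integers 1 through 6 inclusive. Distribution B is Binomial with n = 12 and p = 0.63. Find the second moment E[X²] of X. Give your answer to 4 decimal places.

For each component E[X²] = Var + (mean)², giving A: 15.1667; B: 59.9508.
Overall E[X²] = 0.8·15.1667 + 0.2·59.9508 = 24.1235.

24.1235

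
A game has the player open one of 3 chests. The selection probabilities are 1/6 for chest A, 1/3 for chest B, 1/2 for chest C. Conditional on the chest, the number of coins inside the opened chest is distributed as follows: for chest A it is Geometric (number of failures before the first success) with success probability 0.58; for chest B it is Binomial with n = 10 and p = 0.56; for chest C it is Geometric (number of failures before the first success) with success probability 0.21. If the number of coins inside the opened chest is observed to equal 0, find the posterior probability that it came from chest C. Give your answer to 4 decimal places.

0.5204

Likelihoods P(X=0 | ·): A: 0.58; B: 0.000271974; C: 0.21.
Posterior ∝ prior × likelihood. Numerator for C: 0.5·0.21 = 0.105.
Normalizing constant: 0.166667·0.58 + 0.333333·0.000271974 + 0.5·0.21 = 0.201757.
P(C | observation) = 0.105 / 0.201757 = 0.520427.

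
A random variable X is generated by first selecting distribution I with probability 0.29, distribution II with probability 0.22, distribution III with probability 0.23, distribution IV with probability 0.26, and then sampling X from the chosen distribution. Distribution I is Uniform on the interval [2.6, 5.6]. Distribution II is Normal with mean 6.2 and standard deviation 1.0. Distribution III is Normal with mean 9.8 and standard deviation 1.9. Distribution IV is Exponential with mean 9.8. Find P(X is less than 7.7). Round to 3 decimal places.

Conditional on each component, P(X < 7.7): I: 1; II: 0.933193; III: 0.134523; IV: 0.544206.
By total probability, P(X < 7.7) = 0.29·1 + 0.22·0.933193 + 0.23·0.134523 + 0.26·0.544206 = 0.667736.

0.668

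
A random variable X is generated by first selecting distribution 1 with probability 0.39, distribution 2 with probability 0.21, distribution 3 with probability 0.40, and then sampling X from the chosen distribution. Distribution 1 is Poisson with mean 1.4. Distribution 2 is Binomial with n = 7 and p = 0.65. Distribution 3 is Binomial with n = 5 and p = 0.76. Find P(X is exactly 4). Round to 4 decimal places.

Conditional on each component, P(X = 4): 1: 0.039472; 2: 0.267871; 3: 0.400346.
By total probability, P(X = 4) = 0.39·0.039472 + 0.21·0.267871 + 0.4·0.400346 = 0.231785.

0.2318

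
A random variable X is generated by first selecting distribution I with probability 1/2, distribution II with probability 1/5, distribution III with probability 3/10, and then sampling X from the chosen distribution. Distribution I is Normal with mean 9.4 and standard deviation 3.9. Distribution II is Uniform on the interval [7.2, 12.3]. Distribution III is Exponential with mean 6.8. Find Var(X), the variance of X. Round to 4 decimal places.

23.4589

Per component, I: μ=9.4, E[X²]=103.57; II: μ=9.75, E[X²]=97.23; III: μ=6.8, E[X²]=92.48.
E[X] = 0.5·9.4 + 0.2·9.75 + 0.3·6.8 = 8.69.
E[X²] = 0.5·103.57 + 0.2·97.23 + 0.3·92.48 = 98.975.
Var(X) = E[X²] − (E[X])² = 98.975 − 75.5161 = 23.4589.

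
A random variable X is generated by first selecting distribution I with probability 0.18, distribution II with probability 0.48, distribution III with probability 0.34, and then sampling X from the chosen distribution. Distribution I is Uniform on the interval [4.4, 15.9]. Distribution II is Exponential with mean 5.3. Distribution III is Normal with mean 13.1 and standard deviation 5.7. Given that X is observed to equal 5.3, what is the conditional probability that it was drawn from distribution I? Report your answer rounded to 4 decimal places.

Likelihoods f(5.3 | ·): I: 0.0869565; II: 0.0694112; III: 0.0274417.
Posterior ∝ prior × likelihood. Numerator for I: 0.18·0.0869565 = 0.0156522.
Normalizing constant: 0.18·0.0869565 + 0.48·0.0694112 + 0.34·0.0274417 = 0.0582997.
P(I | observation) = 0.0156522 / 0.0582997 = 0.268478.

0.2685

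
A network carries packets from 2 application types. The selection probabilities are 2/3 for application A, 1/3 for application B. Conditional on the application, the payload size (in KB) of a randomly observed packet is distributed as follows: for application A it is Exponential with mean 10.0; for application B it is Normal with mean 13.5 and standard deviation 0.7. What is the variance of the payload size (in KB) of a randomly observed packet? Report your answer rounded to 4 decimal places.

Per component, A: μ=10, E[X²]=200; B: μ=13.5, E[X²]=182.74.
E[X] = 0.666667·10 + 0.333333·13.5 = 11.1667.
E[X²] = 0.666667·200 + 0.333333·182.74 = 194.247.
Var(X) = E[X²] − (E[X])² = 194.247 − 124.694 = 69.5522.

69.5522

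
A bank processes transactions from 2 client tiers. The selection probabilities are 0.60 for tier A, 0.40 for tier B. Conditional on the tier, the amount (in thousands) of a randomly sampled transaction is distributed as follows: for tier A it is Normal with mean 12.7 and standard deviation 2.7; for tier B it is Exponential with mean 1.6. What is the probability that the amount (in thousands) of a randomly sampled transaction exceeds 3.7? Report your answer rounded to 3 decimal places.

Conditional on each tier, P(X > 3.7): A: 0.999571; B: 0.0990134.
By total probability, P(X > 3.7) = 0.6·0.999571 + 0.4·0.0990134 = 0.639348.

0.639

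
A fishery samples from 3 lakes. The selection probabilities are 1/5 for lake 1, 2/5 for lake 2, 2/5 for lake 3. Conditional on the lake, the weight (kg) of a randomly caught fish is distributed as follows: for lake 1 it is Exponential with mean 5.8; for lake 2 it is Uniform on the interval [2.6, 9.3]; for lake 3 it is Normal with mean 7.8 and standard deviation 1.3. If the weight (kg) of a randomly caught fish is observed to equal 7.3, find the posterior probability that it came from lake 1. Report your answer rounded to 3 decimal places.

0.053

Likelihoods f(7.3 | ·): 1: 0.0489734; 2: 0.149254; 3: 0.285.
Posterior ∝ prior × likelihood. Numerator for 1: 0.2·0.0489734 = 0.00979467.
Normalizing constant: 0.2·0.0489734 + 0.4·0.149254 + 0.4·0.285 = 0.183496.
P(1 | observation) = 0.00979467 / 0.183496 = 0.0533781.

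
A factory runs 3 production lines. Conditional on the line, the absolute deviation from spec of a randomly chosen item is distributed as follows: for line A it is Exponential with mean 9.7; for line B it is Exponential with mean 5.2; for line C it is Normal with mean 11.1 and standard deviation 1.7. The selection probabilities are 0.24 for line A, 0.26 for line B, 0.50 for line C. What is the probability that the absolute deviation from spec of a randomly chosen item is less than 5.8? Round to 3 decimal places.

0.283

Conditional on each line, P(X < 5.8): A: 0.450056; B: 0.672211; C: 0.000911505.
By total probability, P(X < 5.8) = 0.24·0.450056 + 0.26·0.672211 + 0.5·0.000911505 = 0.283244.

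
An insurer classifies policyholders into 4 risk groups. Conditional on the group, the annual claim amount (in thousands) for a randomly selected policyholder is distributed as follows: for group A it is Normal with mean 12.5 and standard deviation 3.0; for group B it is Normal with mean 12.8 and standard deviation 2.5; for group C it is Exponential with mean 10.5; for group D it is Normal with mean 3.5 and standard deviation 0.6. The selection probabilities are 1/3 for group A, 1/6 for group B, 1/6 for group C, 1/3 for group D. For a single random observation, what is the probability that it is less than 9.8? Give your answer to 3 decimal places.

0.515

Conditional on each group, P(X < 9.8): A: 0.18406; B: 0.11507; C: 0.606759; D: 1.
By total probability, P(X < 9.8) = 0.333333·0.18406 + 0.166667·0.11507 + 0.166667·0.606759 + 0.333333·1 = 0.514992.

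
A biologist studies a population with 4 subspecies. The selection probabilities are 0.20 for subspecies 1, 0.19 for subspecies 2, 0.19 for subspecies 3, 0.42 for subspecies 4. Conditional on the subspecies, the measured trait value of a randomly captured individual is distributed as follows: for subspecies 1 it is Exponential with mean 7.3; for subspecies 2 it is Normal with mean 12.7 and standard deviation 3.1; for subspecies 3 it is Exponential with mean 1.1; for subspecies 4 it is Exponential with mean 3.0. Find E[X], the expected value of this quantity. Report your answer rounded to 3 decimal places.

Component means — 1: 7.3; 2: 12.7; 3: 1.1; 4: 3.
E[X] = 0.2·7.3 + 0.19·12.7 + 0.19·1.1 + 0.42·3 = 5.342.

5.342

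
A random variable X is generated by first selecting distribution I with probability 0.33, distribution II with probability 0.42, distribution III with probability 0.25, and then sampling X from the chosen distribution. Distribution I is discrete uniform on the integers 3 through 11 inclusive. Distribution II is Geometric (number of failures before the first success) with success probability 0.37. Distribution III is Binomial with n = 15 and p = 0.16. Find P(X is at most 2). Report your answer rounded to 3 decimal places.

0.455

Conditional on each component, P(X ≤ 2): I: 0; II: 0.749953; III: 0.560784.
By total probability, P(X ≤ 2) = 0.33·0 + 0.42·0.749953 + 0.25·0.560784 = 0.455176.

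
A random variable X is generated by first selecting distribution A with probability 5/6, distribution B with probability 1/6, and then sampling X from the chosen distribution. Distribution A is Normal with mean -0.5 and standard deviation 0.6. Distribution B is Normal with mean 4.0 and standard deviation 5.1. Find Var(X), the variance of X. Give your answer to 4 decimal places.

7.4475

Per component, A: μ=-0.5, E[X²]=0.61; B: μ=4, E[X²]=42.01.
E[X] = 0.833333·-0.5 + 0.166667·4 = 0.25.
E[X²] = 0.833333·0.61 + 0.166667·42.01 = 7.51.
Var(X) = E[X²] − (E[X])² = 7.51 − 0.0625 = 7.4475.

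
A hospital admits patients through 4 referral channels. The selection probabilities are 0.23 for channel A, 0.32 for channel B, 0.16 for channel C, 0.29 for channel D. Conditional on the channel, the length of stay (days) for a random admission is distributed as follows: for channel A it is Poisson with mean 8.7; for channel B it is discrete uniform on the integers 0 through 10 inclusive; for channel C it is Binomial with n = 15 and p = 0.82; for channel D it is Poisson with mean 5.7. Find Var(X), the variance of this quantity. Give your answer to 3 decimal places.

Per component, A: μ=8.7, E[X²]=84.39; B: μ=5, E[X²]=35; C: μ=12.3, E[X²]=153.504; D: μ=5.7, E[X²]=38.19.
E[X] = 0.23·8.7 + 0.32·5 + 0.16·12.3 + 0.29·5.7 = 7.222.
E[X²] = 0.23·84.39 + 0.32·35 + 0.16·153.504 + 0.29·38.19 = 66.2454.
Var(X) = E[X²] − (E[X])² = 66.2454 − 52.1573 = 14.0882.

14.088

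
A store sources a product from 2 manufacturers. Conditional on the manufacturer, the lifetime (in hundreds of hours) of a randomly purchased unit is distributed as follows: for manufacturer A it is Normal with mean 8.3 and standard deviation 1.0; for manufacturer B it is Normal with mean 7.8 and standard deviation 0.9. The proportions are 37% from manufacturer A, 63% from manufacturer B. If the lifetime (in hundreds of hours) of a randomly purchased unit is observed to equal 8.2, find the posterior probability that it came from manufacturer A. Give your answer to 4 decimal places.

Likelihoods f(8.2 | ·): A: 0.396953; B: 0.401582.
Posterior ∝ prior × likelihood. Numerator for A: 0.37·0.396953 = 0.146872.
Normalizing constant: 0.37·0.396953 + 0.63·0.401582 = 0.399869.
P(A | observation) = 0.146872 / 0.399869 = 0.367301.

0.3673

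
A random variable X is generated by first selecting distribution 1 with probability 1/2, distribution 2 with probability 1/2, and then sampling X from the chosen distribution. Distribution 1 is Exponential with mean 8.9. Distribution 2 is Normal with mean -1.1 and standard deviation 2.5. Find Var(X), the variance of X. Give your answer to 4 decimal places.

67.7300

Per component, 1: μ=8.9, E[X²]=158.42; 2: μ=-1.1, E[X²]=7.46.
E[X] = 0.5·8.9 + 0.5·-1.1 = 3.9.
E[X²] = 0.5·158.42 + 0.5·7.46 = 82.94.
Var(X) = E[X²] − (E[X])² = 82.94 − 15.21 = 67.73.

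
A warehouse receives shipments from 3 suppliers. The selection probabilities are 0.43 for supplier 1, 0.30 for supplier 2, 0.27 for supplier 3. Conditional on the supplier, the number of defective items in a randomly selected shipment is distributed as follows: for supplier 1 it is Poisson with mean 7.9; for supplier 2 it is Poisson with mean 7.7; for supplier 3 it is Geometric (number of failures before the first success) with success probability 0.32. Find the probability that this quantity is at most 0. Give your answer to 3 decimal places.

Conditional on each supplier, P(X ≤ 0): 1: 0.000370744; 2: 0.000452827; 3: 0.32.
By total probability, P(X ≤ 0) = 0.43·0.000370744 + 0.3·0.000452827 + 0.27·0.32 = 0.0866953.

0.087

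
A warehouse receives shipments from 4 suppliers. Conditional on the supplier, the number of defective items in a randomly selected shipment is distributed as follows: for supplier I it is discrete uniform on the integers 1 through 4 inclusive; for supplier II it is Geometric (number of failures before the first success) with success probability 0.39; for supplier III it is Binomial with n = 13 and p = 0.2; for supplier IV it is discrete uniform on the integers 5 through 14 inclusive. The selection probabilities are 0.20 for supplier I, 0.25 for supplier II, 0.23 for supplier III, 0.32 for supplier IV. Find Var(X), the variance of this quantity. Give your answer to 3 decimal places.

Per component, I: μ=2.5, E[X²]=7.5; II: μ=1.5641, E[X²]=6.45694; III: μ=2.6, E[X²]=8.84; IV: μ=9.5, E[X²]=98.5.
E[X] = 0.2·2.5 + 0.25·1.5641 + 0.23·2.6 + 0.32·9.5 = 4.52903.
E[X²] = 0.2·7.5 + 0.25·6.45694 + 0.23·8.84 + 0.32·98.5 = 36.6674.
Var(X) = E[X²] − (E[X])² = 36.6674 − 20.5121 = 16.1554.

16.155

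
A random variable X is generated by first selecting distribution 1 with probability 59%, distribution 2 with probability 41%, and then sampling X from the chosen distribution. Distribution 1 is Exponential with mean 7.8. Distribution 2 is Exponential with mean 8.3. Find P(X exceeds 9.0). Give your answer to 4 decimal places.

Conditional on each component, P(X > 9.0): 1: 0.315421; 2: 0.338126.
By total probability, P(X > 9.0) = 0.59·0.315421 + 0.41·0.338126 = 0.32473.

0.3247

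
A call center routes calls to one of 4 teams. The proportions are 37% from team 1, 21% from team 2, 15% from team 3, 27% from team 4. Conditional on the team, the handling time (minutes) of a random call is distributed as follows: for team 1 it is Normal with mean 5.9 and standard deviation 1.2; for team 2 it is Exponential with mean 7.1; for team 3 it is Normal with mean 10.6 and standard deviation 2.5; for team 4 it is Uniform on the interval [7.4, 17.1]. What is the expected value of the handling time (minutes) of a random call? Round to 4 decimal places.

8.5715

Component means — 1: 5.9; 2: 7.1; 3: 10.6; 4: 12.25.
E[X] = 0.37·5.9 + 0.21·7.1 + 0.15·10.6 + 0.27·12.25 = 8.5715.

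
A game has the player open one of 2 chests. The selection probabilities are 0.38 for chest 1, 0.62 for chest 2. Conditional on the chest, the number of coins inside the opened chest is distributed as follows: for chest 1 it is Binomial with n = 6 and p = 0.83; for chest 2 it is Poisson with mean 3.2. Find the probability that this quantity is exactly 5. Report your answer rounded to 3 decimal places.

0.223

Conditional on each chest, P(X = 5): 1: 0.401782; 2: 0.113979.
By total probability, P(X = 5) = 0.38·0.401782 + 0.62·0.113979 = 0.223344.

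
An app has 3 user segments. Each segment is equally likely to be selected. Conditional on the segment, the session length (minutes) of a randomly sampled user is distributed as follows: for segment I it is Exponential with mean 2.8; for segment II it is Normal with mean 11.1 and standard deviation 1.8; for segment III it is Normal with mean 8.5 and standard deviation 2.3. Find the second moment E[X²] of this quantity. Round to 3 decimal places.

For each component E[X²] = Var + (mean)², giving I: 15.68; II: 126.45; III: 77.54.
Overall E[X²] = 0.333333·15.68 + 0.333333·126.45 + 0.333333·77.54 = 73.2233.

73.223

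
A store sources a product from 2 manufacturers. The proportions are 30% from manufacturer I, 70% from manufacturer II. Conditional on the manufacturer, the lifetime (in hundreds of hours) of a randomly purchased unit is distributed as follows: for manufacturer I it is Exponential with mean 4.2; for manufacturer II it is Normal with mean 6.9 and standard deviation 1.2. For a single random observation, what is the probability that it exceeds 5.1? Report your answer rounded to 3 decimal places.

Conditional on each manufacturer, P(X > 5.1): I: 0.296922; II: 0.933193.
By total probability, P(X > 5.1) = 0.3·0.296922 + 0.7·0.933193 = 0.742312.

0.742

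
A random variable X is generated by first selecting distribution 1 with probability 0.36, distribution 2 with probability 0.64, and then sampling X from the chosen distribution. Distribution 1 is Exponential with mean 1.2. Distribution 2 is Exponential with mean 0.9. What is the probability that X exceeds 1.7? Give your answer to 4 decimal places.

0.1841

Conditional on each component, P(X > 1.7): 1: 0.242521; 2: 0.15124.
By total probability, P(X > 1.7) = 0.36·0.242521 + 0.64·0.15124 = 0.184101.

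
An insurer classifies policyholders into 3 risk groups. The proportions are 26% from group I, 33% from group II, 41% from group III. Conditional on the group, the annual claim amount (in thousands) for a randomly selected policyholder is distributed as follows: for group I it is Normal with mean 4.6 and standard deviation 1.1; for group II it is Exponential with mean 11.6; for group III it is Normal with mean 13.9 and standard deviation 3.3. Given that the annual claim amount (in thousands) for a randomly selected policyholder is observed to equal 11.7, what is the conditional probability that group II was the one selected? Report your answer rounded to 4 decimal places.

0.2072

Likelihoods f(11.7 | ·): I: 3.25771e-10; II: 0.0314415; III: 0.0968024.
Posterior ∝ prior × likelihood. Numerator for II: 0.33·0.0314415 = 0.0103757.
Normalizing constant: 0.26·3.25771e-10 + 0.33·0.0314415 + 0.41·0.0968024 = 0.0500647.
P(II | observation) = 0.0103757 / 0.0500647 = 0.207246.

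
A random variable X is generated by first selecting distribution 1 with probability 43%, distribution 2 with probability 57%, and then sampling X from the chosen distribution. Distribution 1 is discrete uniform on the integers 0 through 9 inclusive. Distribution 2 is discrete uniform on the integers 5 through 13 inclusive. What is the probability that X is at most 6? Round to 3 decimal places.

0.428

Conditional on each component, P(X ≤ 6): 1: 0.7; 2: 0.222222.
By total probability, P(X ≤ 6) = 0.43·0.7 + 0.57·0.222222 = 0.427667.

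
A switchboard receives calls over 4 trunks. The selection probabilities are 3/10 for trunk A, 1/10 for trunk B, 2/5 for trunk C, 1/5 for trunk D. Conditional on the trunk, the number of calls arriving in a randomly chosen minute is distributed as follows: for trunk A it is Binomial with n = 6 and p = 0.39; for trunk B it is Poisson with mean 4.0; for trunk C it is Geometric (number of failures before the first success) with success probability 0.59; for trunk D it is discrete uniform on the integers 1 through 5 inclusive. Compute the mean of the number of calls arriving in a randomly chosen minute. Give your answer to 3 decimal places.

1.980

Component means — A: 2.34; B: 4; C: 0.694915; D: 3.
E[X] = 0.3·2.34 + 0.1·4 + 0.4·0.694915 + 0.2·3 = 1.97997.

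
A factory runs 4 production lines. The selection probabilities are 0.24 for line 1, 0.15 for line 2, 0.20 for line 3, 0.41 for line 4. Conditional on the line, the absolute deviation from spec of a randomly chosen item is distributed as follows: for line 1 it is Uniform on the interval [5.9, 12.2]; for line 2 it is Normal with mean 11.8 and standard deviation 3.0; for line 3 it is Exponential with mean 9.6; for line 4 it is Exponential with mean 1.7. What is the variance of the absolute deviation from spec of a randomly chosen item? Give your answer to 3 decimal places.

38.900

Per component, 1: μ=9.05, E[X²]=85.21; 2: μ=11.8, E[X²]=148.24; 3: μ=9.6, E[X²]=184.32; 4: μ=1.7, E[X²]=5.78.
E[X] = 0.24·9.05 + 0.15·11.8 + 0.2·9.6 + 0.41·1.7 = 6.559.
E[X²] = 0.24·85.21 + 0.15·148.24 + 0.2·184.32 + 0.41·5.78 = 81.9202.
Var(X) = E[X²] − (E[X])² = 81.9202 − 43.0205 = 38.8997.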